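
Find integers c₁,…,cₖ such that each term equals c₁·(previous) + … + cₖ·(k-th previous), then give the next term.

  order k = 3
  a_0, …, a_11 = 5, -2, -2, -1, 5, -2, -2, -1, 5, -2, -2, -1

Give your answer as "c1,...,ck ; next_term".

-1,-1,-1 ; 5

  a_3 = -1·-2 + -1·-2 + -1·5 = -1
  a_4 = -1·-1 + -1·-2 + -1·-2 = 5
  a_5 = -1·5 + -1·-1 + -1·-2 = -2
  a_6 = -1·-2 + -1·5 + -1·-1 = -2
  a_7 = -1·-2 + -1·-2 + -1·5 = -1
  a_8 = -1·-1 + -1·-2 + -1·-2 = 5
  a_9 = -1·5 + -1·-1 + -1·-2 = -2
  a_10 = -1·-2 + -1·5 + -1·-1 = -2
  a_11 = -1·-2 + -1·-2 + -1·5 = -1
  a_12 = -1·-1 + -1·-2 + -1·-2 = 5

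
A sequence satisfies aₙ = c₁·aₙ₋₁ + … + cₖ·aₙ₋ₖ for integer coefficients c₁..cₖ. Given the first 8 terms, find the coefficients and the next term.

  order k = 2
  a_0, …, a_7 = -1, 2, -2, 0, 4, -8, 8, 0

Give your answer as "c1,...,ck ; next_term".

  a_2 = -2·2 + -2·-1 = -2
  a_3 = -2·-2 + -2·2 = 0
  a_4 = -2·0 + -2·-2 = 4
  a_5 = -2·4 + -2·0 = -8
  a_6 = -2·-8 + -2·4 = 8
  a_7 = -2·8 + -2·-8 = 0
  a_8 = -2·0 + -2·8 = -16

-2,-2 ; -16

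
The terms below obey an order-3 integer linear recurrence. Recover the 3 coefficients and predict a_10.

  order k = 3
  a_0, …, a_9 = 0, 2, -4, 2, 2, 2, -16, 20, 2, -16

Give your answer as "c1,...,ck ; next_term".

  a_3 = -2·-4 + -3·2 + -3·0 = 2
  a_4 = -2·2 + -3·-4 + -3·2 = 2
  a_5 = -2·2 + -3·2 + -3·-4 = 2
  a_6 = -2·2 + -3·2 + -3·2 = -16
  a_7 = -2·-16 + -3·2 + -3·2 = 20
  a_8 = -2·20 + -3·-16 + -3·2 = 2
  a_9 = -2·2 + -3·20 + -3·-16 = -16
  a_10 = -2·-16 + -3·2 + -3·20 = -34

-2,-3,-3 ; -34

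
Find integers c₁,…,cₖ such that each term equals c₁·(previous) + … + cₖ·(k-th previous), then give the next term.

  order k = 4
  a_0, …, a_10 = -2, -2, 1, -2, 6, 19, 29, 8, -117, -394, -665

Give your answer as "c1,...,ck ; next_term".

2,-2,-3,-3 ; -215

  a_4 = 2·-2 + -2·1 + -3·-2 + -3·-2 = 6
  a_5 = 2·6 + -2·-2 + -3·1 + -3·-2 = 19
  a_6 = 2·19 + -2·6 + -3·-2 + -3·1 = 29
  a_7 = 2·29 + -2·19 + -3·6 + -3·-2 = 8
  a_8 = 2·8 + -2·29 + -3·19 + -3·6 = -117
  a_9 = 2·-117 + -2·8 + -3·29 + -3·19 = -394
  a_10 = 2·-394 + -2·-117 + -3·8 + -3·29 = -665
  a_11 = 2·-665 + -2·-394 + -3·-117 + -3·8 = -215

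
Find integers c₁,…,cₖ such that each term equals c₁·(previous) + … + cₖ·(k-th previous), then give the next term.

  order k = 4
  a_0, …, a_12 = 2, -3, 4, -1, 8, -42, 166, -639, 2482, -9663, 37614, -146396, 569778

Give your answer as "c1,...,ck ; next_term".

-4,-1,-2,1 ; -2217607

  a_4 = -4·-1 + -1·4 + -2·-3 + 1·2 = 8
  a_5 = -4·8 + -1·-1 + -2·4 + 1·-3 = -42
  a_6 = -4·-42 + -1·8 + -2·-1 + 1·4 = 166
  a_7 = -4·166 + -1·-42 + -2·8 + 1·-1 = -639
  a_8 = -4·-639 + -1·166 + -2·-42 + 1·8 = 2482
  a_9 = -4·2482 + -1·-639 + -2·166 + 1·-42 = -9663
  a_10 = -4·-9663 + -1·2482 + -2·-639 + 1·166 = 37614
  a_11 = -4·37614 + -1·-9663 + -2·2482 + 1·-639 = -146396
  a_12 = -4·-146396 + -1·37614 + -2·-9663 + 1·2482 = 569778
  a_13 = -4·569778 + -1·-146396 + -2·37614 + 1·-9663 = -2217607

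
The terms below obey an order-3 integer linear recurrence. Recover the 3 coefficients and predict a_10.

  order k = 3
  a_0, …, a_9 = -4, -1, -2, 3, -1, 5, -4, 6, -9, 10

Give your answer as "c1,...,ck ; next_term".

0,1,-1 ; -15

  a_3 = 0·-2 + 1·-1 + -1·-4 = 3
  a_4 = 0·3 + 1·-2 + -1·-1 = -1
  a_5 = 0·-1 + 1·3 + -1·-2 = 5
  a_6 = 0·5 + 1·-1 + -1·3 = -4
  a_7 = 0·-4 + 1·5 + -1·-1 = 6
  a_8 = 0·6 + 1·-4 + -1·5 = -9
  a_9 = 0·-9 + 1·6 + -1·-4 = 10
  a_10 = 0·10 + 1·-9 + -1·6 = -15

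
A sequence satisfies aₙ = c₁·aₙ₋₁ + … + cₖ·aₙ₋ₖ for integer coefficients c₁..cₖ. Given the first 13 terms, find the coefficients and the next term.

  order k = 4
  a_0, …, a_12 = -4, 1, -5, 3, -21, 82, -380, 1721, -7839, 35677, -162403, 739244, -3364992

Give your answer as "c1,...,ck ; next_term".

  a_4 = -4·3 + 3·-5 + 2·1 + -1·-4 = -21
  a_5 = -4·-21 + 3·3 + 2·-5 + -1·1 = 82
  a_6 = -4·82 + 3·-21 + 2·3 + -1·-5 = -380
  a_7 = -4·-380 + 3·82 + 2·-21 + -1·3 = 1721
  a_8 = -4·1721 + 3·-380 + 2·82 + -1·-21 = -7839
  a_9 = -4·-7839 + 3·1721 + 2·-380 + -1·82 = 35677
  a_10 = -4·35677 + 3·-7839 + 2·1721 + -1·-380 = -162403
  a_11 = -4·-162403 + 3·35677 + 2·-7839 + -1·1721 = 739244
  a_12 = -4·739244 + 3·-162403 + 2·35677 + -1·-7839 = -3364992
  a_13 = -4·-3364992 + 3·739244 + 2·-162403 + -1·35677 = 15317217

-4,3,2,-1 ; 15317217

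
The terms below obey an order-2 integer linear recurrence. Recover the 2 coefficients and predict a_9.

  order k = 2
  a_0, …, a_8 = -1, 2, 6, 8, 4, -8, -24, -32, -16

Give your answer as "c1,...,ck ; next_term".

2,-2 ; 32

  a_2 = 2·2 + -2·-1 = 6
  a_3 = 2·6 + -2·2 = 8
  a_4 = 2·8 + -2·6 = 4
  a_5 = 2·4 + -2·8 = -8
  a_6 = 2·-8 + -2·4 = -24
  a_7 = 2·-24 + -2·-8 = -32
  a_8 = 2·-32 + -2·-24 = -16
  a_9 = 2·-16 + -2·-32 = 32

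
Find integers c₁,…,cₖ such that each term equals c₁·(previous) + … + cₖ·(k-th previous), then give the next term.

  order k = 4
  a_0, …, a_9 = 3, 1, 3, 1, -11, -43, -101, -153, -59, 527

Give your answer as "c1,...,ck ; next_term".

  a_4 = 3·1 + -3·3 + -2·1 + -1·3 = -11
  a_5 = 3·-11 + -3·1 + -2·3 + -1·1 = -43
  a_6 = 3·-43 + -3·-11 + -2·1 + -1·3 = -101
  a_7 = 3·-101 + -3·-43 + -2·-11 + -1·1 = -153
  a_8 = 3·-153 + -3·-101 + -2·-43 + -1·-11 = -59
  a_9 = 3·-59 + -3·-153 + -2·-101 + -1·-43 = 527
  a_10 = 3·527 + -3·-59 + -2·-153 + -1·-101 = 2165

3,-3,-2,-1 ; 2165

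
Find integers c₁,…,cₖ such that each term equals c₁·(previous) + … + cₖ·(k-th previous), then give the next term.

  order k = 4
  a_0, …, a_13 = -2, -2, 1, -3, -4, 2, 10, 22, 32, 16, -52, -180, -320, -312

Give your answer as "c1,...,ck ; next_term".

  a_4 = 2·-3 + -2·1 + 0·-2 + -2·-2 = -4
  a_5 = 2·-4 + -2·-3 + 0·1 + -2·-2 = 2
  a_6 = 2·2 + -2·-4 + 0·-3 + -2·1 = 10
  a_7 = 2·10 + -2·2 + 0·-4 + -2·-3 = 22
  a_8 = 2·22 + -2·10 + 0·2 + -2·-4 = 32
  a_9 = 2·32 + -2·22 + 0·10 + -2·2 = 16
  a_10 = 2·16 + -2·32 + 0·22 + -2·10 = -52
  a_11 = 2·-52 + -2·16 + 0·32 + -2·22 = -180
  a_12 = 2·-180 + -2·-52 + 0·16 + -2·32 = -320
  a_13 = 2·-320 + -2·-180 + 0·-52 + -2·16 = -312
  a_14 = 2·-312 + -2·-320 + 0·-180 + -2·-52 = 120

2,-2,0,-2 ; 120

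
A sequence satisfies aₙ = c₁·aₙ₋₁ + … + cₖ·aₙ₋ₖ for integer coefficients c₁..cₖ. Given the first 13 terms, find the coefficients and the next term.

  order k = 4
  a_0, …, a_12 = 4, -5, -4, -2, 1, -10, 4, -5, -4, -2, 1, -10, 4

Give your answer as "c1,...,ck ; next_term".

  a_4 = -1·-2 + 0·-4 + 1·-5 + 1·4 = 1
  a_5 = -1·1 + 0·-2 + 1·-4 + 1·-5 = -10
  a_6 = -1·-10 + 0·1 + 1·-2 + 1·-4 = 4
  a_7 = -1·4 + 0·-10 + 1·1 + 1·-2 = -5
  a_8 = -1·-5 + 0·4 + 1·-10 + 1·1 = -4
  a_9 = -1·-4 + 0·-5 + 1·4 + 1·-10 = -2
  a_10 = -1·-2 + 0·-4 + 1·-5 + 1·4 = 1
  a_11 = -1·1 + 0·-2 + 1·-4 + 1·-5 = -10
  a_12 = -1·-10 + 0·1 + 1·-2 + 1·-4 = 4
  a_13 = -1·4 + 0·-10 + 1·1 + 1·-2 = -5

-1,0,1,1 ; -5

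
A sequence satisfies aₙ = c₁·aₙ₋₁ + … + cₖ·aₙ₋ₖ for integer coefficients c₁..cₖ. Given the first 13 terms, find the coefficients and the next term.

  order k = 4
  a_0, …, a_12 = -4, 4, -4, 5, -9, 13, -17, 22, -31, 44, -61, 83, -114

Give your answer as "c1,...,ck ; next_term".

  a_4 = -1·5 + 0·-4 + 0·4 + 1·-4 = -9
  a_5 = -1·-9 + 0·5 + 0·-4 + 1·4 = 13
  a_6 = -1·13 + 0·-9 + 0·5 + 1·-4 = -17
  a_7 = -1·-17 + 0·13 + 0·-9 + 1·5 = 22
  a_8 = -1·22 + 0·-17 + 0·13 + 1·-9 = -31
  a_9 = -1·-31 + 0·22 + 0·-17 + 1·13 = 44
  a_10 = -1·44 + 0·-31 + 0·22 + 1·-17 = -61
  a_11 = -1·-61 + 0·44 + 0·-31 + 1·22 = 83
  a_12 = -1·83 + 0·-61 + 0·44 + 1·-31 = -114
  a_13 = -1·-114 + 0·83 + 0·-61 + 1·44 = 158

-1,0,0,1 ; 158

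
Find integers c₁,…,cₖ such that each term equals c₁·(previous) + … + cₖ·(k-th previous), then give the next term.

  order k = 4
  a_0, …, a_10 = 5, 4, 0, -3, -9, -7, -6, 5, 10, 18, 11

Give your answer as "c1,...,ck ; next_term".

0,1,-1,-1 ; 3

  a_4 = 0·-3 + 1·0 + -1·4 + -1·5 = -9
  a_5 = 0·-9 + 1·-3 + -1·0 + -1·4 = -7
  a_6 = 0·-7 + 1·-9 + -1·-3 + -1·0 = -6
  a_7 = 0·-6 + 1·-7 + -1·-9 + -1·-3 = 5
  a_8 = 0·5 + 1·-6 + -1·-7 + -1·-9 = 10
  a_9 = 0·10 + 1·5 + -1·-6 + -1·-7 = 18
  a_10 = 0·18 + 1·10 + -1·5 + -1·-6 = 11
  a_11 = 0·11 + 1·18 + -1·10 + -1·5 = 3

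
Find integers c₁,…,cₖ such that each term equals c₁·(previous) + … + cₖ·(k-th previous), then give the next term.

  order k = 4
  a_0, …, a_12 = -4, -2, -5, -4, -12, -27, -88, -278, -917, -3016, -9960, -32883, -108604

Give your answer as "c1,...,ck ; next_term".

  a_4 = 3·-4 + 2·-5 + -3·-2 + -1·-4 = -12
  a_5 = 3·-12 + 2·-4 + -3·-5 + -1·-2 = -27
  a_6 = 3·-27 + 2·-12 + -3·-4 + -1·-5 = -88
  a_7 = 3·-88 + 2·-27 + -3·-12 + -1·-4 = -278
  a_8 = 3·-278 + 2·-88 + -3·-27 + -1·-12 = -917
  a_9 = 3·-917 + 2·-278 + -3·-88 + -1·-27 = -3016
  a_10 = 3·-3016 + 2·-917 + -3·-278 + -1·-88 = -9960
  a_11 = 3·-9960 + 2·-3016 + -3·-917 + -1·-278 = -32883
  a_12 = 3·-32883 + 2·-9960 + -3·-3016 + -1·-917 = -108604
  a_13 = 3·-108604 + 2·-32883 + -3·-9960 + -1·-3016 = -358682

3,2,-3,-1 ; -358682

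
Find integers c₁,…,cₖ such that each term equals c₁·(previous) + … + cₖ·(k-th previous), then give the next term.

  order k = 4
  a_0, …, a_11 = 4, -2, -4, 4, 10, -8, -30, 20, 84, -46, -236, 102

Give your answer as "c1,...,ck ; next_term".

  a_4 = -1·4 + -3·-4 + -3·-2 + -1·4 = 10
  a_5 = -1·10 + -3·4 + -3·-4 + -1·-2 = -8
  a_6 = -1·-8 + -3·10 + -3·4 + -1·-4 = -30
  a_7 = -1·-30 + -3·-8 + -3·10 + -1·4 = 20
  a_8 = -1·20 + -3·-30 + -3·-8 + -1·10 = 84
  a_9 = -1·84 + -3·20 + -3·-30 + -1·-8 = -46
  a_10 = -1·-46 + -3·84 + -3·20 + -1·-30 = -236
  a_11 = -1·-236 + -3·-46 + -3·84 + -1·20 = 102
  a_12 = -1·102 + -3·-236 + -3·-46 + -1·84 = 660

-1,-3,-3,-1 ; 660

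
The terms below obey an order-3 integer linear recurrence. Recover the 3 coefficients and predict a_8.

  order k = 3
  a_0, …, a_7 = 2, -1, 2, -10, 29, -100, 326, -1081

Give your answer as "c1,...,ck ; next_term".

-2,4,-1 ; 3566

  a_3 = -2·2 + 4·-1 + -1·2 = -10
  a_4 = -2·-10 + 4·2 + -1·-1 = 29
  a_5 = -2·29 + 4·-10 + -1·2 = -100
  a_6 = -2·-100 + 4·29 + -1·-10 = 326
  a_7 = -2·326 + 4·-100 + -1·29 = -1081
  a_8 = -2·-1081 + 4·326 + -1·-100 = 3566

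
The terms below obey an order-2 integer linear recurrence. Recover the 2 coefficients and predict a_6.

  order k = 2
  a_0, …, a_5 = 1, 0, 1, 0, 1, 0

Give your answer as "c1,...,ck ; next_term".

0,1 ; 1

  a_2 = 0·0 + 1·1 = 1
  a_3 = 0·1 + 1·0 = 0
  a_4 = 0·0 + 1·1 = 1
  a_5 = 0·1 + 1·0 = 0
  a_6 = 0·0 + 1·1 = 1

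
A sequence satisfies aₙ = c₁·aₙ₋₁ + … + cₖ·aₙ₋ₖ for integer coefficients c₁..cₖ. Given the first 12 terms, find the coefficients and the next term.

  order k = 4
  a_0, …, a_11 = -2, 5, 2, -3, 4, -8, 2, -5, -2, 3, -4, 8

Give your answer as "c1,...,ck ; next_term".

  a_4 = 0·-3 + 1·2 + 0·5 + -1·-2 = 4
  a_5 = 0·4 + 1·-3 + 0·2 + -1·5 = -8
  a_6 = 0·-8 + 1·4 + 0·-3 + -1·2 = 2
  a_7 = 0·2 + 1·-8 + 0·4 + -1·-3 = -5
  a_8 = 0·-5 + 1·2 + 0·-8 + -1·4 = -2
  a_9 = 0·-2 + 1·-5 + 0·2 + -1·-8 = 3
  a_10 = 0·3 + 1·-2 + 0·-5 + -1·2 = -4
  a_11 = 0·-4 + 1·3 + 0·-2 + -1·-5 = 8
  a_12 = 0·8 + 1·-4 + 0·3 + -1·-2 = -2

0,1,0,-1 ; -2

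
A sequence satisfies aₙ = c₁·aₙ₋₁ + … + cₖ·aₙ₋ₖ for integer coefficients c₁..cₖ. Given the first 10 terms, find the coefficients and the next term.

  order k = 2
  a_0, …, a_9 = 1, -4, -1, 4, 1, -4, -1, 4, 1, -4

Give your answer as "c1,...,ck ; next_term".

0,-1 ; -1

  a_2 = 0·-4 + -1·1 = -1
  a_3 = 0·-1 + -1·-4 = 4
  a_4 = 0·4 + -1·-1 = 1
  a_5 = 0·1 + -1·4 = -4
  a_6 = 0·-4 + -1·1 = -1
  a_7 = 0·-1 + -1·-4 = 4
  a_8 = 0·4 + -1·-1 = 1
  a_9 = 0·1 + -1·4 = -4
  a_10 = 0·-4 + -1·1 = -1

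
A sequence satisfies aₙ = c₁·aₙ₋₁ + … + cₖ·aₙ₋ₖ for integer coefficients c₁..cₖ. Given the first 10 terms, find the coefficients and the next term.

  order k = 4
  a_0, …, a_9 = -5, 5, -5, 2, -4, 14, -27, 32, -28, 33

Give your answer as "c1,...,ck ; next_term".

  a_4 = -2·2 + -2·-5 + -1·5 + 1·-5 = -4
  a_5 = -2·-4 + -2·2 + -1·-5 + 1·5 = 14
  a_6 = -2·14 + -2·-4 + -1·2 + 1·-5 = -27
  a_7 = -2·-27 + -2·14 + -1·-4 + 1·2 = 32
  a_8 = -2·32 + -2·-27 + -1·14 + 1·-4 = -28
  a_9 = -2·-28 + -2·32 + -1·-27 + 1·14 = 33
  a_10 = -2·33 + -2·-28 + -1·32 + 1·-27 = -69

-2,-2,-1,1 ; -69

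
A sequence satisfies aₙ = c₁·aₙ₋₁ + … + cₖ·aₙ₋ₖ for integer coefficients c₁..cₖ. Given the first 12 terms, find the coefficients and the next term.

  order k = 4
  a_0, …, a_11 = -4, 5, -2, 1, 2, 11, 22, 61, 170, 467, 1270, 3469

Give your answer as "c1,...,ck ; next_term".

  a_4 = 2·1 + 1·-2 + 2·5 + 2·-4 = 2
  a_5 = 2·2 + 1·1 + 2·-2 + 2·5 = 11
  a_6 = 2·11 + 1·2 + 2·1 + 2·-2 = 22
  a_7 = 2·22 + 1·11 + 2·2 + 2·1 = 61
  a_8 = 2·61 + 1·22 + 2·11 + 2·2 = 170
  a_9 = 2·170 + 1·61 + 2·22 + 2·11 = 467
  a_10 = 2·467 + 1·170 + 2·61 + 2·22 = 1270
  a_11 = 2·1270 + 1·467 + 2·170 + 2·61 = 3469
  a_12 = 2·3469 + 1·1270 + 2·467 + 2·170 = 9482

2,1,2,2 ; 9482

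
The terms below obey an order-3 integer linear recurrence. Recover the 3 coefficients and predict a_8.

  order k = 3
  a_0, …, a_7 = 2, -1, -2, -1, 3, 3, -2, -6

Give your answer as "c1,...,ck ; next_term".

  a_3 = 0·-2 + -1·-1 + -1·2 = -1
  a_4 = 0·-1 + -1·-2 + -1·-1 = 3
  a_5 = 0·3 + -1·-1 + -1·-2 = 3
  a_6 = 0·3 + -1·3 + -1·-1 = -2
  a_7 = 0·-2 + -1·3 + -1·3 = -6
  a_8 = 0·-6 + -1·-2 + -1·3 = -1

0,-1,-1 ; -1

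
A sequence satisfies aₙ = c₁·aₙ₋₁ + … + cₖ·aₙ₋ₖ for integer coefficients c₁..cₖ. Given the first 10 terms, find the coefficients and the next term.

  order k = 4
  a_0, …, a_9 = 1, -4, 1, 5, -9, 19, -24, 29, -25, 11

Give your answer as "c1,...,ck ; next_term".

-1,1,1,-1 ; 17

  a_4 = -1·5 + 1·1 + 1·-4 + -1·1 = -9
  a_5 = -1·-9 + 1·5 + 1·1 + -1·-4 = 19
  a_6 = -1·19 + 1·-9 + 1·5 + -1·1 = -24
  a_7 = -1·-24 + 1·19 + 1·-9 + -1·5 = 29
  a_8 = -1·29 + 1·-24 + 1·19 + -1·-9 = -25
  a_9 = -1·-25 + 1·29 + 1·-24 + -1·19 = 11
  a_10 = -1·11 + 1·-25 + 1·29 + -1·-24 = 17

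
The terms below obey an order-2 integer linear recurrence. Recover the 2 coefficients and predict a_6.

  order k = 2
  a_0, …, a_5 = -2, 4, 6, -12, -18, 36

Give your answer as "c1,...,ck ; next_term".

0,-3 ; 54

  a_2 = 0·4 + -3·-2 = 6
  a_3 = 0·6 + -3·4 = -12
  a_4 = 0·-12 + -3·6 = -18
  a_5 = 0·-18 + -3·-12 = 36
  a_6 = 0·36 + -3·-18 = 54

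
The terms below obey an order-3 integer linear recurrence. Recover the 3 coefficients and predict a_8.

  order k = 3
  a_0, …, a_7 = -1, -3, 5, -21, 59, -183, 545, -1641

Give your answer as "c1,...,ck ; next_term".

  a_3 = -3·5 + 1·-3 + 3·-1 = -21
  a_4 = -3·-21 + 1·5 + 3·-3 = 59
  a_5 = -3·59 + 1·-21 + 3·5 = -183
  a_6 = -3·-183 + 1·59 + 3·-21 = 545
  a_7 = -3·545 + 1·-183 + 3·59 = -1641
  a_8 = -3·-1641 + 1·545 + 3·-183 = 4919

-3,1,3 ; 4919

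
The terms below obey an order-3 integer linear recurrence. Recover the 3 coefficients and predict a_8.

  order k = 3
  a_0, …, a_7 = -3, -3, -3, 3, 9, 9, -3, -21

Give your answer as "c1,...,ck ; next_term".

1,-1,-1 ; -27

  a_3 = 1·-3 + -1·-3 + -1·-3 = 3
  a_4 = 1·3 + -1·-3 + -1·-3 = 9
  a_5 = 1·9 + -1·3 + -1·-3 = 9
  a_6 = 1·9 + -1·9 + -1·3 = -3
  a_7 = 1·-3 + -1·9 + -1·9 = -21
  a_8 = 1·-21 + -1·-3 + -1·9 = -27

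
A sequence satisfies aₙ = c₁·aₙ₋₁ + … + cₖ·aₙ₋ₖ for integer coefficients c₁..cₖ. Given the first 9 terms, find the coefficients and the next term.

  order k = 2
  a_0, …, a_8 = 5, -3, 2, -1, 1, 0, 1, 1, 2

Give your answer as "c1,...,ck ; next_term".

  a_2 = 1·-3 + 1·5 = 2
  a_3 = 1·2 + 1·-3 = -1
  a_4 = 1·-1 + 1·2 = 1
  a_5 = 1·1 + 1·-1 = 0
  a_6 = 1·0 + 1·1 = 1
  a_7 = 1·1 + 1·0 = 1
  a_8 = 1·1 + 1·1 = 2
  a_9 = 1·2 + 1·1 = 3

1,1 ; 3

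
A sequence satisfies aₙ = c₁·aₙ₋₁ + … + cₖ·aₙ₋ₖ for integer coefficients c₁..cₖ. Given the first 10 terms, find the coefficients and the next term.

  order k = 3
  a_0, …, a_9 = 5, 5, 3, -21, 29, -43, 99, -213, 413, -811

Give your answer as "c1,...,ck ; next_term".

  a_3 = -2·3 + -1·5 + -2·5 = -21
  a_4 = -2·-21 + -1·3 + -2·5 = 29
  a_5 = -2·29 + -1·-21 + -2·3 = -43
  a_6 = -2·-43 + -1·29 + -2·-21 = 99
  a_7 = -2·99 + -1·-43 + -2·29 = -213
  a_8 = -2·-213 + -1·99 + -2·-43 = 413
  a_9 = -2·413 + -1·-213 + -2·99 = -811
  a_10 = -2·-811 + -1·413 + -2·-213 = 1635

-2,-1,-2 ; 1635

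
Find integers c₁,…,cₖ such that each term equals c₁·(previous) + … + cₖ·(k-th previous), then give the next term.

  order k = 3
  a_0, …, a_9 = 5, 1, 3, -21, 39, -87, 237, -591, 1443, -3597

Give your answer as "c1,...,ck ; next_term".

  a_3 = -2·3 + 0·1 + -3·5 = -21
  a_4 = -2·-21 + 0·3 + -3·1 = 39
  a_5 = -2·39 + 0·-21 + -3·3 = -87
  a_6 = -2·-87 + 0·39 + -3·-21 = 237
  a_7 = -2·237 + 0·-87 + -3·39 = -591
  a_8 = -2·-591 + 0·237 + -3·-87 = 1443
  a_9 = -2·1443 + 0·-591 + -3·237 = -3597
  a_10 = -2·-3597 + 0·1443 + -3·-591 = 8967

-2,0,-3 ; 8967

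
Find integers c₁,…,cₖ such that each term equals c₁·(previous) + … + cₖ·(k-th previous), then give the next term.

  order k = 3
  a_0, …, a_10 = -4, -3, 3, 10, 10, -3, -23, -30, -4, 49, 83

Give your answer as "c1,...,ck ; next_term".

  a_3 = 1·3 + -1·-3 + -1·-4 = 10
  a_4 = 1·10 + -1·3 + -1·-3 = 10
  a_5 = 1·10 + -1·10 + -1·3 = -3
  a_6 = 1·-3 + -1·10 + -1·10 = -23
  a_7 = 1·-23 + -1·-3 + -1·10 = -30
  a_8 = 1·-30 + -1·-23 + -1·-3 = -4
  a_9 = 1·-4 + -1·-30 + -1·-23 = 49
  a_10 = 1·49 + -1·-4 + -1·-30 = 83
  a_11 = 1·83 + -1·49 + -1·-4 = 38

1,-1,-1 ; 38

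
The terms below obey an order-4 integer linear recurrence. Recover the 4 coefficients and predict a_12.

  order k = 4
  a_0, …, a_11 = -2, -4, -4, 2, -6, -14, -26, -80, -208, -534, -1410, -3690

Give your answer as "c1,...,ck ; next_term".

2,1,2,-1 ; -9650

  a_4 = 2·2 + 1·-4 + 2·-4 + -1·-2 = -6
  a_5 = 2·-6 + 1·2 + 2·-4 + -1·-4 = -14
  a_6 = 2·-14 + 1·-6 + 2·2 + -1·-4 = -26
  a_7 = 2·-26 + 1·-14 + 2·-6 + -1·2 = -80
  a_8 = 2·-80 + 1·-26 + 2·-14 + -1·-6 = -208
  a_9 = 2·-208 + 1·-80 + 2·-26 + -1·-14 = -534
  a_10 = 2·-534 + 1·-208 + 2·-80 + -1·-26 = -1410
  a_11 = 2·-1410 + 1·-534 + 2·-208 + -1·-80 = -3690
  a_12 = 2·-3690 + 1·-1410 + 2·-534 + -1·-208 = -9650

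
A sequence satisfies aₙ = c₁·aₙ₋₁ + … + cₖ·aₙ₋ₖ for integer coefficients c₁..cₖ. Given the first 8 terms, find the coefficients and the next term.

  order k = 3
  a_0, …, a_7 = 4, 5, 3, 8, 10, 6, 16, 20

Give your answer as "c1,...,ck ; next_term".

  a_3 = 0·3 + 0·5 + 2·4 = 8
  a_4 = 0·8 + 0·3 + 2·5 = 10
  a_5 = 0·10 + 0·8 + 2·3 = 6
  a_6 = 0·6 + 0·10 + 2·8 = 16
  a_7 = 0·16 + 0·6 + 2·10 = 20
  a_8 = 0·20 + 0·16 + 2·6 = 12

0,0,2 ; 12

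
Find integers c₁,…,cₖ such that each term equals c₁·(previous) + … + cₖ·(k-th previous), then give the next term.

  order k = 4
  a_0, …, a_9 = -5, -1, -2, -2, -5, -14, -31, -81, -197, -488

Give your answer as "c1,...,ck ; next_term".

  a_4 = 1·-2 + 3·-2 + 2·-1 + -1·-5 = -5
  a_5 = 1·-5 + 3·-2 + 2·-2 + -1·-1 = -14
  a_6 = 1·-14 + 3·-5 + 2·-2 + -1·-2 = -31
  a_7 = 1·-31 + 3·-14 + 2·-5 + -1·-2 = -81
  a_8 = 1·-81 + 3·-31 + 2·-14 + -1·-5 = -197
  a_9 = 1·-197 + 3·-81 + 2·-31 + -1·-14 = -488
  a_10 = 1·-488 + 3·-197 + 2·-81 + -1·-31 = -1210

1,3,2,-1 ; -1210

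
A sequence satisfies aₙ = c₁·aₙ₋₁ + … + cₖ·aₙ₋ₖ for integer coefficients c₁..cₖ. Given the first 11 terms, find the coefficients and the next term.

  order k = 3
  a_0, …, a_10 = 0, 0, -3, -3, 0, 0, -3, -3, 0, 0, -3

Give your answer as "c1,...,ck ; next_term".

1,-1,1 ; -3

  a_3 = 1·-3 + -1·0 + 1·0 = -3
  a_4 = 1·-3 + -1·-3 + 1·0 = 0
  a_5 = 1·0 + -1·-3 + 1·-3 = 0
  a_6 = 1·0 + -1·0 + 1·-3 = -3
  a_7 = 1·-3 + -1·0 + 1·0 = -3
  a_8 = 1·-3 + -1·-3 + 1·0 = 0
  a_9 = 1·0 + -1·-3 + 1·-3 = 0
  a_10 = 1·0 + -1·0 + 1·-3 = -3
  a_11 = 1·-3 + -1·0 + 1·0 = -3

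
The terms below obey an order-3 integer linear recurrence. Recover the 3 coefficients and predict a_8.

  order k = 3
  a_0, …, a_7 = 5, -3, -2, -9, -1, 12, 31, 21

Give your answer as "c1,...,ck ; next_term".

  a_3 = 1·-2 + -1·-3 + -2·5 = -9
  a_4 = 1·-9 + -1·-2 + -2·-3 = -1
  a_5 = 1·-1 + -1·-9 + -2·-2 = 12
  a_6 = 1·12 + -1·-1 + -2·-9 = 31
  a_7 = 1·31 + -1·12 + -2·-1 = 21
  a_8 = 1·21 + -1·31 + -2·12 = -34

1,-1,-2 ; -34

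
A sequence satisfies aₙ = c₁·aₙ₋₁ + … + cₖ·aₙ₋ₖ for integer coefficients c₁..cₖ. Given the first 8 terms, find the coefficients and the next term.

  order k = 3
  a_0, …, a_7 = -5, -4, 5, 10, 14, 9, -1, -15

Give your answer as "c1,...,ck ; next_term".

1,0,-1 ; -24

  a_3 = 1·5 + 0·-4 + -1·-5 = 10
  a_4 = 1·10 + 0·5 + -1·-4 = 14
  a_5 = 1·14 + 0·10 + -1·5 = 9
  a_6 = 1·9 + 0·14 + -1·10 = -1
  a_7 = 1·-1 + 0·9 + -1·14 = -15
  a_8 = 1·-15 + 0·-1 + -1·9 = -24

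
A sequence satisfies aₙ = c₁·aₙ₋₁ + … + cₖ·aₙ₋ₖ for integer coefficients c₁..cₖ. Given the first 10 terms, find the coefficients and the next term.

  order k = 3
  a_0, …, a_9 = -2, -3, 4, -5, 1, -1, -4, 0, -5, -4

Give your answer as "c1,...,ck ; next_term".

  a_3 = 0·4 + 1·-3 + 1·-2 = -5
  a_4 = 0·-5 + 1·4 + 1·-3 = 1
  a_5 = 0·1 + 1·-5 + 1·4 = -1
  a_6 = 0·-1 + 1·1 + 1·-5 = -4
  a_7 = 0·-4 + 1·-1 + 1·1 = 0
  a_8 = 0·0 + 1·-4 + 1·-1 = -5
  a_9 = 0·-5 + 1·0 + 1·-4 = -4
  a_10 = 0·-4 + 1·-5 + 1·0 = -5

0,1,1 ; -5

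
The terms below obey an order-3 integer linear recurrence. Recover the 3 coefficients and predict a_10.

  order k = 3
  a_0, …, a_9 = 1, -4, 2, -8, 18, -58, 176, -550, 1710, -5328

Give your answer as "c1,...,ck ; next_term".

  a_3 = -3·2 + 1·-4 + 2·1 = -8
  a_4 = -3·-8 + 1·2 + 2·-4 = 18
  a_5 = -3·18 + 1·-8 + 2·2 = -58
  a_6 = -3·-58 + 1·18 + 2·-8 = 176
  a_7 = -3·176 + 1·-58 + 2·18 = -550
  a_8 = -3·-550 + 1·176 + 2·-58 = 1710
  a_9 = -3·1710 + 1·-550 + 2·176 = -5328
  a_10 = -3·-5328 + 1·1710 + 2·-550 = 16594

-3,1,2 ; 16594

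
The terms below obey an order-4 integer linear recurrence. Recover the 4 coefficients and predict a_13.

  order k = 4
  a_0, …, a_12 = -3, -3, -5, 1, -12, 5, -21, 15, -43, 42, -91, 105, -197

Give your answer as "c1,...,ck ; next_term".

-1,1,1,1 ; 253

  a_4 = -1·1 + 1·-5 + 1·-3 + 1·-3 = -12
  a_5 = -1·-12 + 1·1 + 1·-5 + 1·-3 = 5
  a_6 = -1·5 + 1·-12 + 1·1 + 1·-5 = -21
  a_7 = -1·-21 + 1·5 + 1·-12 + 1·1 = 15
  a_8 = -1·15 + 1·-21 + 1·5 + 1·-12 = -43
  a_9 = -1·-43 + 1·15 + 1·-21 + 1·5 = 42
  a_10 = -1·42 + 1·-43 + 1·15 + 1·-21 = -91
  a_11 = -1·-91 + 1·42 + 1·-43 + 1·15 = 105
  a_12 = -1·105 + 1·-91 + 1·42 + 1·-43 = -197
  a_13 = -1·-197 + 1·105 + 1·-91 + 1·42 = 253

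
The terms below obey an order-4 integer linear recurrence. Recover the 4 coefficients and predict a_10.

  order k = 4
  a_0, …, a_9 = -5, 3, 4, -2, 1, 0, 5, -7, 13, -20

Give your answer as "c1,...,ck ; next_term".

  a_4 = -1·-2 + 1·4 + 0·3 + 1·-5 = 1
  a_5 = -1·1 + 1·-2 + 0·4 + 1·3 = 0
  a_6 = -1·0 + 1·1 + 0·-2 + 1·4 = 5
  a_7 = -1·5 + 1·0 + 0·1 + 1·-2 = -7
  a_8 = -1·-7 + 1·5 + 0·0 + 1·1 = 13
  a_9 = -1·13 + 1·-7 + 0·5 + 1·0 = -20
  a_10 = -1·-20 + 1·13 + 0·-7 + 1·5 = 38

-1,1,0,1 ; 38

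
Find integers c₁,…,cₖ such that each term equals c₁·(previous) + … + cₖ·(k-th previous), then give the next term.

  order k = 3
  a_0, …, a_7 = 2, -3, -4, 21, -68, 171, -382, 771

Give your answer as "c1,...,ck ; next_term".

  a_3 = -3·-4 + -1·-3 + 3·2 = 21
  a_4 = -3·21 + -1·-4 + 3·-3 = -68
  a_5 = -3·-68 + -1·21 + 3·-4 = 171
  a_6 = -3·171 + -1·-68 + 3·21 = -382
  a_7 = -3·-382 + -1·171 + 3·-68 = 771
  a_8 = -3·771 + -1·-382 + 3·171 = -1418

-3,-1,3 ; -1418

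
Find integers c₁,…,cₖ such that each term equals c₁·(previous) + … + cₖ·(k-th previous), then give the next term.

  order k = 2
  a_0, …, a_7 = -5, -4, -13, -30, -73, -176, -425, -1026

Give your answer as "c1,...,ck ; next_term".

2,1 ; -2477

  a_2 = 2·-4 + 1·-5 = -13
  a_3 = 2·-13 + 1·-4 = -30
  a_4 = 2·-30 + 1·-13 = -73
  a_5 = 2·-73 + 1·-30 = -176
  a_6 = 2·-176 + 1·-73 = -425
  a_7 = 2·-425 + 1·-176 = -1026
  a_8 = 2·-1026 + 1·-425 = -2477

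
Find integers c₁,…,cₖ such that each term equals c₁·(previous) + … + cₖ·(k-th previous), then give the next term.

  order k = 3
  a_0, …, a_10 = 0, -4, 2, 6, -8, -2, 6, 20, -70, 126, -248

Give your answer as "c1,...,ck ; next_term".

-3,-3,-4 ; 646

  a_3 = -3·2 + -3·-4 + -4·0 = 6
  a_4 = -3·6 + -3·2 + -4·-4 = -8
  a_5 = -3·-8 + -3·6 + -4·2 = -2
  a_6 = -3·-2 + -3·-8 + -4·6 = 6
  a_7 = -3·6 + -3·-2 + -4·-8 = 20
  a_8 = -3·20 + -3·6 + -4·-2 = -70
  a_9 = -3·-70 + -3·20 + -4·6 = 126
  a_10 = -3·126 + -3·-70 + -4·20 = -248
  a_11 = -3·-248 + -3·126 + -4·-70 = 646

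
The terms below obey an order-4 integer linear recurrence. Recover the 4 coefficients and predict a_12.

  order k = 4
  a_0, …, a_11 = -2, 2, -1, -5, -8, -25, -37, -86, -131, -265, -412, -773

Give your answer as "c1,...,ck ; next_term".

  a_4 = 1·-5 + 3·-1 + -2·2 + -2·-2 = -8
  a_5 = 1·-8 + 3·-5 + -2·-1 + -2·2 = -25
  a_6 = 1·-25 + 3·-8 + -2·-5 + -2·-1 = -37
  a_7 = 1·-37 + 3·-25 + -2·-8 + -2·-5 = -86
  a_8 = 1·-86 + 3·-37 + -2·-25 + -2·-8 = -131
  a_9 = 1·-131 + 3·-86 + -2·-37 + -2·-25 = -265
  a_10 = 1·-265 + 3·-131 + -2·-86 + -2·-37 = -412
  a_11 = 1·-412 + 3·-265 + -2·-131 + -2·-86 = -773
  a_12 = 1·-773 + 3·-412 + -2·-265 + -2·-131 = -1217

1,3,-2,-2 ; -1217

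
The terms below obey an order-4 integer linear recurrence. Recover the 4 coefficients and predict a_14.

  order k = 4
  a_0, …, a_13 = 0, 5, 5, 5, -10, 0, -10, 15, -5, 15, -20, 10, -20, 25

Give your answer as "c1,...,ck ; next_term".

-1,0,-1,-1 ; -15

  a_4 = -1·5 + 0·5 + -1·5 + -1·0 = -10
  a_5 = -1·-10 + 0·5 + -1·5 + -1·5 = 0
  a_6 = -1·0 + 0·-10 + -1·5 + -1·5 = -10
  a_7 = -1·-10 + 0·0 + -1·-10 + -1·5 = 15
  a_8 = -1·15 + 0·-10 + -1·0 + -1·-10 = -5
  a_9 = -1·-5 + 0·15 + -1·-10 + -1·0 = 15
  a_10 = -1·15 + 0·-5 + -1·15 + -1·-10 = -20
  a_11 = -1·-20 + 0·15 + -1·-5 + -1·15 = 10
  a_12 = -1·10 + 0·-20 + -1·15 + -1·-5 = -20
  a_13 = -1·-20 + 0·10 + -1·-20 + -1·15 = 25
  a_14 = -1·25 + 0·-20 + -1·10 + -1·-20 = -15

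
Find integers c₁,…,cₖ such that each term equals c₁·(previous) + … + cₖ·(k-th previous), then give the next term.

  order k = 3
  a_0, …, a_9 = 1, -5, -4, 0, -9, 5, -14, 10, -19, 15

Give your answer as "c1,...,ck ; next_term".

-1,1,1 ; -24

  a_3 = -1·-4 + 1·-5 + 1·1 = 0
  a_4 = -1·0 + 1·-4 + 1·-5 = -9
  a_5 = -1·-9 + 1·0 + 1·-4 = 5
  a_6 = -1·5 + 1·-9 + 1·0 = -14
  a_7 = -1·-14 + 1·5 + 1·-9 = 10
  a_8 = -1·10 + 1·-14 + 1·5 = -19
  a_9 = -1·-19 + 1·10 + 1·-14 = 15
  a_10 = -1·15 + 1·-19 + 1·10 = -24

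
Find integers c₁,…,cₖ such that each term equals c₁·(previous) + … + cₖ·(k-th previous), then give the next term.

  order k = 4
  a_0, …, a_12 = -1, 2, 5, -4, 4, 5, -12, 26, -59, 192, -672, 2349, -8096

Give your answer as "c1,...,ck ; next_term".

-4,-2,1,4 ; 27782

  a_4 = -4·-4 + -2·5 + 1·2 + 4·-1 = 4
  a_5 = -4·4 + -2·-4 + 1·5 + 4·2 = 5
  a_6 = -4·5 + -2·4 + 1·-4 + 4·5 = -12
  a_7 = -4·-12 + -2·5 + 1·4 + 4·-4 = 26
  a_8 = -4·26 + -2·-12 + 1·5 + 4·4 = -59
  a_9 = -4·-59 + -2·26 + 1·-12 + 4·5 = 192
  a_10 = -4·192 + -2·-59 + 1·26 + 4·-12 = -672
  a_11 = -4·-672 + -2·192 + 1·-59 + 4·26 = 2349
  a_12 = -4·2349 + -2·-672 + 1·192 + 4·-59 = -8096
  a_13 = -4·-8096 + -2·2349 + 1·-672 + 4·192 = 27782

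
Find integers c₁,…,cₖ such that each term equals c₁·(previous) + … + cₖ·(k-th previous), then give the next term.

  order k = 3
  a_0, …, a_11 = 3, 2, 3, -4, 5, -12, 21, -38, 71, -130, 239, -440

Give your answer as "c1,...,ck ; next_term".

  a_3 = -1·3 + 1·2 + -1·3 = -4
  a_4 = -1·-4 + 1·3 + -1·2 = 5
  a_5 = -1·5 + 1·-4 + -1·3 = -12
  a_6 = -1·-12 + 1·5 + -1·-4 = 21
  a_7 = -1·21 + 1·-12 + -1·5 = -38
  a_8 = -1·-38 + 1·21 + -1·-12 = 71
  a_9 = -1·71 + 1·-38 + -1·21 = -130
  a_10 = -1·-130 + 1·71 + -1·-38 = 239
  a_11 = -1·239 + 1·-130 + -1·71 = -440
  a_12 = -1·-440 + 1·239 + -1·-130 = 809

-1,1,-1 ; 809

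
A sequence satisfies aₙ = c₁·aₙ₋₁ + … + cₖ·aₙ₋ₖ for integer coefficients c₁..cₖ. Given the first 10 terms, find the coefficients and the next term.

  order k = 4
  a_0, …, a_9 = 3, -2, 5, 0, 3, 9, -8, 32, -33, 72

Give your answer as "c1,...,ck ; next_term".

  a_4 = -1·0 + 2·5 + 2·-2 + -1·3 = 3
  a_5 = -1·3 + 2·0 + 2·5 + -1·-2 = 9
  a_6 = -1·9 + 2·3 + 2·0 + -1·5 = -8
  a_7 = -1·-8 + 2·9 + 2·3 + -1·0 = 32
  a_8 = -1·32 + 2·-8 + 2·9 + -1·3 = -33
  a_9 = -1·-33 + 2·32 + 2·-8 + -1·9 = 72
  a_10 = -1·72 + 2·-33 + 2·32 + -1·-8 = -66

-1,2,2,-1 ; -66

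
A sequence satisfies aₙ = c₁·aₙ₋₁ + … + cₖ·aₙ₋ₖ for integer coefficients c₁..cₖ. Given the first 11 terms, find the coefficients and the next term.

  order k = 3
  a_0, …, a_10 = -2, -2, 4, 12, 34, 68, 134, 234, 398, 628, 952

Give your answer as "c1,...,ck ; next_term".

2,1,-3 ; 1338

  a_3 = 2·4 + 1·-2 + -3·-2 = 12
  a_4 = 2·12 + 1·4 + -3·-2 = 34
  a_5 = 2·34 + 1·12 + -3·4 = 68
  a_6 = 2·68 + 1·34 + -3·12 = 134
  a_7 = 2·134 + 1·68 + -3·34 = 234
  a_8 = 2·234 + 1·134 + -3·68 = 398
  a_9 = 2·398 + 1·234 + -3·134 = 628
  a_10 = 2·628 + 1·398 + -3·234 = 952
  a_11 = 2·952 + 1·628 + -3·398 = 1338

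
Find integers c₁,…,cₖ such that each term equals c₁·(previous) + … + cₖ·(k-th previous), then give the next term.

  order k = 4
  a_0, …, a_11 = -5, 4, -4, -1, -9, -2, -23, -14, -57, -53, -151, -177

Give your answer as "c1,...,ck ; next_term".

0,2,1,1 ; -412

  a_4 = 0·-1 + 2·-4 + 1·4 + 1·-5 = -9
  a_5 = 0·-9 + 2·-1 + 1·-4 + 1·4 = -2
  a_6 = 0·-2 + 2·-9 + 1·-1 + 1·-4 = -23
  a_7 = 0·-23 + 2·-2 + 1·-9 + 1·-1 = -14
  a_8 = 0·-14 + 2·-23 + 1·-2 + 1·-9 = -57
  a_9 = 0·-57 + 2·-14 + 1·-23 + 1·-2 = -53
  a_10 = 0·-53 + 2·-57 + 1·-14 + 1·-23 = -151
  a_11 = 0·-151 + 2·-53 + 1·-57 + 1·-14 = -177
  a_12 = 0·-177 + 2·-151 + 1·-53 + 1·-57 = -412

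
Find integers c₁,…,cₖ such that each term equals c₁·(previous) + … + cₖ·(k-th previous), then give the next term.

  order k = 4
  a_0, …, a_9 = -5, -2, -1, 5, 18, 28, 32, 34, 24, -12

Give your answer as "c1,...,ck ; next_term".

2,-2,2,-2 ; -68

  a_4 = 2·5 + -2·-1 + 2·-2 + -2·-5 = 18
  a_5 = 2·18 + -2·5 + 2·-1 + -2·-2 = 28
  a_6 = 2·28 + -2·18 + 2·5 + -2·-1 = 32
  a_7 = 2·32 + -2·28 + 2·18 + -2·5 = 34
  a_8 = 2·34 + -2·32 + 2·28 + -2·18 = 24
  a_9 = 2·24 + -2·34 + 2·32 + -2·28 = -12
  a_10 = 2·-12 + -2·24 + 2·34 + -2·32 = -68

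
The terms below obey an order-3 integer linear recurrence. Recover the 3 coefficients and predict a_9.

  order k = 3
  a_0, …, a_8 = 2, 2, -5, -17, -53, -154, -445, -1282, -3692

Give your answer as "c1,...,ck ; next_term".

  a_3 = 3·-5 + 0·2 + -1·2 = -17
  a_4 = 3·-17 + 0·-5 + -1·2 = -53
  a_5 = 3·-53 + 0·-17 + -1·-5 = -154
  a_6 = 3·-154 + 0·-53 + -1·-17 = -445
  a_7 = 3·-445 + 0·-154 + -1·-53 = -1282
  a_8 = 3·-1282 + 0·-445 + -1·-154 = -3692
  a_9 = 3·-3692 + 0·-1282 + -1·-445 = -10631

3,0,-1 ; -10631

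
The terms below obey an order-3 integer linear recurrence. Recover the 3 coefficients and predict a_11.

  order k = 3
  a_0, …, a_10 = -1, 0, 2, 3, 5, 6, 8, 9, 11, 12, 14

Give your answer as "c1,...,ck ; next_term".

  a_3 = 1·2 + 1·0 + -1·-1 = 3
  a_4 = 1·3 + 1·2 + -1·0 = 5
  a_5 = 1·5 + 1·3 + -1·2 = 6
  a_6 = 1·6 + 1·5 + -1·3 = 8
  a_7 = 1·8 + 1·6 + -1·5 = 9
  a_8 = 1·9 + 1·8 + -1·6 = 11
  a_9 = 1·11 + 1·9 + -1·8 = 12
  a_10 = 1·12 + 1·11 + -1·9 = 14
  a_11 = 1·14 + 1·12 + -1·11 = 15

1,1,-1 ; 15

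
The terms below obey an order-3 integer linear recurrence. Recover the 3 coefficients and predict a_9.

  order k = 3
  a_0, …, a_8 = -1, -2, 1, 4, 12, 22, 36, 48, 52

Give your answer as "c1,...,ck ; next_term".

2,0,-2 ; 32

  a_3 = 2·1 + 0·-2 + -2·-1 = 4
  a_4 = 2·4 + 0·1 + -2·-2 = 12
  a_5 = 2·12 + 0·4 + -2·1 = 22
  a_6 = 2·22 + 0·12 + -2·4 = 36
  a_7 = 2·36 + 0·22 + -2·12 = 48
  a_8 = 2·48 + 0·36 + -2·22 = 52
  a_9 = 2·52 + 0·48 + -2·36 = 32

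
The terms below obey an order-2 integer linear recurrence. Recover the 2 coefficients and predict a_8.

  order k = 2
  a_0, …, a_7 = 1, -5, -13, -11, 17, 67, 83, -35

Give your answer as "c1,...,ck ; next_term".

  a_2 = 2·-5 + -3·1 = -13
  a_3 = 2·-13 + -3·-5 = -11
  a_4 = 2·-11 + -3·-13 = 17
  a_5 = 2·17 + -3·-11 = 67
  a_6 = 2·67 + -3·17 = 83
  a_7 = 2·83 + -3·67 = -35
  a_8 = 2·-35 + -3·83 = -319

2,-3 ; -319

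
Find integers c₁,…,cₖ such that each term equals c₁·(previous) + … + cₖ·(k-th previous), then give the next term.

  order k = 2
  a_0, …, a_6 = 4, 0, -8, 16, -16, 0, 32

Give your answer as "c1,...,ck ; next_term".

-2,-2 ; -64

  a_2 = -2·0 + -2·4 = -8
  a_3 = -2·-8 + -2·0 = 16
  a_4 = -2·16 + -2·-8 = -16
  a_5 = -2·-16 + -2·16 = 0
  a_6 = -2·0 + -2·-16 = 32
  a_7 = -2·32 + -2·0 = -64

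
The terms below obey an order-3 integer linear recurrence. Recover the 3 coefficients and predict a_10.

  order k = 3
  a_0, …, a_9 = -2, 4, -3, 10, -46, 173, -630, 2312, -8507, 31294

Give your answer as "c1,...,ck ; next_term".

-4,-2,-3 ; -115098

  a_3 = -4·-3 + -2·4 + -3·-2 = 10
  a_4 = -4·10 + -2·-3 + -3·4 = -46
  a_5 = -4·-46 + -2·10 + -3·-3 = 173
  a_6 = -4·173 + -2·-46 + -3·10 = -630
  a_7 = -4·-630 + -2·173 + -3·-46 = 2312
  a_8 = -4·2312 + -2·-630 + -3·173 = -8507
  a_9 = -4·-8507 + -2·2312 + -3·-630 = 31294
  a_10 = -4·31294 + -2·-8507 + -3·2312 = -115098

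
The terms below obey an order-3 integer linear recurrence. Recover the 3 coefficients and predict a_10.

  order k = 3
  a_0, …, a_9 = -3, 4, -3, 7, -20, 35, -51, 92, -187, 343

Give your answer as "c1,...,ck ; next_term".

-2,-2,-3 ; -588

  a_3 = -2·-3 + -2·4 + -3·-3 = 7
  a_4 = -2·7 + -2·-3 + -3·4 = -20
  a_5 = -2·-20 + -2·7 + -3·-3 = 35
  a_6 = -2·35 + -2·-20 + -3·7 = -51
  a_7 = -2·-51 + -2·35 + -3·-20 = 92
  a_8 = -2·92 + -2·-51 + -3·35 = -187
  a_9 = -2·-187 + -2·92 + -3·-51 = 343
  a_10 = -2·343 + -2·-187 + -3·92 = -588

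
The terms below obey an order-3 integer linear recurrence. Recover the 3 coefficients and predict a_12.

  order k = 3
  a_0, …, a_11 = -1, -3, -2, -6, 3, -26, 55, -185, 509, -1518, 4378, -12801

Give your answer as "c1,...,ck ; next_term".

-2,3,1 ; 37218

  a_3 = -2·-2 + 3·-3 + 1·-1 = -6
  a_4 = -2·-6 + 3·-2 + 1·-3 = 3
  a_5 = -2·3 + 3·-6 + 1·-2 = -26
  a_6 = -2·-26 + 3·3 + 1·-6 = 55
  a_7 = -2·55 + 3·-26 + 1·3 = -185
  a_8 = -2·-185 + 3·55 + 1·-26 = 509
  a_9 = -2·509 + 3·-185 + 1·55 = -1518
  a_10 = -2·-1518 + 3·509 + 1·-185 = 4378
  a_11 = -2·4378 + 3·-1518 + 1·509 = -12801
  a_12 = -2·-12801 + 3·4378 + 1·-1518 = 37218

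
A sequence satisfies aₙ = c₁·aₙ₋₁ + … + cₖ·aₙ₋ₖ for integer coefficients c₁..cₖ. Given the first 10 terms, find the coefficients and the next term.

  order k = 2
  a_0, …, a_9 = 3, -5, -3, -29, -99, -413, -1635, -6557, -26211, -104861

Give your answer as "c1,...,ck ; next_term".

3,4 ; -419427

  a_2 = 3·-5 + 4·3 = -3
  a_3 = 3·-3 + 4·-5 = -29
  a_4 = 3·-29 + 4·-3 = -99
  a_5 = 3·-99 + 4·-29 = -413
  a_6 = 3·-413 + 4·-99 = -1635
  a_7 = 3·-1635 + 4·-413 = -6557
  a_8 = 3·-6557 + 4·-1635 = -26211
  a_9 = 3·-26211 + 4·-6557 = -104861
  a_10 = 3·-104861 + 4·-26211 = -419427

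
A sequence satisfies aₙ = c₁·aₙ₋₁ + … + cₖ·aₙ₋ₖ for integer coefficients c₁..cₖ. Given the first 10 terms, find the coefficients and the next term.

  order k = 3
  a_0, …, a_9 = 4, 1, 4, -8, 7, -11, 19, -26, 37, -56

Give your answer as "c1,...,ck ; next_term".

-1,0,-1 ; 82

  a_3 = -1·4 + 0·1 + -1·4 = -8
  a_4 = -1·-8 + 0·4 + -1·1 = 7
  a_5 = -1·7 + 0·-8 + -1·4 = -11
  a_6 = -1·-11 + 0·7 + -1·-8 = 19
  a_7 = -1·19 + 0·-11 + -1·7 = -26
  a_8 = -1·-26 + 0·19 + -1·-11 = 37
  a_9 = -1·37 + 0·-26 + -1·19 = -56
  a_10 = -1·-56 + 0·37 + -1·-26 = 82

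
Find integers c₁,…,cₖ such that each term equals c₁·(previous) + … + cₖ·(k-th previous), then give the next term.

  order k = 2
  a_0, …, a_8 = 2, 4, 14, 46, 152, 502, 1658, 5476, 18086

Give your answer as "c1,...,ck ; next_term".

  a_2 = 3·4 + 1·2 = 14
  a_3 = 3·14 + 1·4 = 46
  a_4 = 3·46 + 1·14 = 152
  a_5 = 3·152 + 1·46 = 502
  a_6 = 3·502 + 1·152 = 1658
  a_7 = 3·1658 + 1·502 = 5476
  a_8 = 3·5476 + 1·1658 = 18086
  a_9 = 3·18086 + 1·5476 = 59734

3,1 ; 59734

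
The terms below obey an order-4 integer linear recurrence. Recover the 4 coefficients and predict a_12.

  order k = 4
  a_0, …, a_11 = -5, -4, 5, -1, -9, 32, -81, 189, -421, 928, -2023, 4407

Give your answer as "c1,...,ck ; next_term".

  a_4 = -2·-1 + 2·5 + 4·-4 + 1·-5 = -9
  a_5 = -2·-9 + 2·-1 + 4·5 + 1·-4 = 32
  a_6 = -2·32 + 2·-9 + 4·-1 + 1·5 = -81
  a_7 = -2·-81 + 2·32 + 4·-9 + 1·-1 = 189
  a_8 = -2·189 + 2·-81 + 4·32 + 1·-9 = -421
  a_9 = -2·-421 + 2·189 + 4·-81 + 1·32 = 928
  a_10 = -2·928 + 2·-421 + 4·189 + 1·-81 = -2023
  a_11 = -2·-2023 + 2·928 + 4·-421 + 1·189 = 4407
  a_12 = -2·4407 + 2·-2023 + 4·928 + 1·-421 = -9569

-2,2,4,1 ; -9569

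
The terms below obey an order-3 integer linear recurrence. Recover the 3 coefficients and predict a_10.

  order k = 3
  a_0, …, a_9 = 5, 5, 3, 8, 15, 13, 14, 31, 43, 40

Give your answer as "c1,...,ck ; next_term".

  a_3 = 1·3 + -1·5 + 2·5 = 8
  a_4 = 1·8 + -1·3 + 2·5 = 15
  a_5 = 1·15 + -1·8 + 2·3 = 13
  a_6 = 1·13 + -1·15 + 2·8 = 14
  a_7 = 1·14 + -1·13 + 2·15 = 31
  a_8 = 1·31 + -1·14 + 2·13 = 43
  a_9 = 1·43 + -1·31 + 2·14 = 40
  a_10 = 1·40 + -1·43 + 2·31 = 59

1,-1,2 ; 59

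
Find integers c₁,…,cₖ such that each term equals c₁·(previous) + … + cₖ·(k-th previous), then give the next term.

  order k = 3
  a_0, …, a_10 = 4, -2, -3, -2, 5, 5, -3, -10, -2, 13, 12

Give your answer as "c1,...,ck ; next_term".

0,-1,-1 ; -11

  a_3 = 0·-3 + -1·-2 + -1·4 = -2
  a_4 = 0·-2 + -1·-3 + -1·-2 = 5
  a_5 = 0·5 + -1·-2 + -1·-3 = 5
  a_6 = 0·5 + -1·5 + -1·-2 = -3
  a_7 = 0·-3 + -1·5 + -1·5 = -10
  a_8 = 0·-10 + -1·-3 + -1·5 = -2
  a_9 = 0·-2 + -1·-10 + -1·-3 = 13
  a_10 = 0·13 + -1·-2 + -1·-10 = 12
  a_11 = 0·12 + -1·13 + -1·-2 = -11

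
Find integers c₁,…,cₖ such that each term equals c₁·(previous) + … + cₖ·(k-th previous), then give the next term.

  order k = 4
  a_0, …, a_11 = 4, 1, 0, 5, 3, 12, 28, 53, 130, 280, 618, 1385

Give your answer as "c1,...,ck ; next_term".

  a_4 = 1·5 + 2·0 + 2·1 + -1·4 = 3
  a_5 = 1·3 + 2·5 + 2·0 + -1·1 = 12
  a_6 = 1·12 + 2·3 + 2·5 + -1·0 = 28
  a_7 = 1·28 + 2·12 + 2·3 + -1·5 = 53
  a_8 = 1·53 + 2·28 + 2·12 + -1·3 = 130
  a_9 = 1·130 + 2·53 + 2·28 + -1·12 = 280
  a_10 = 1·280 + 2·130 + 2·53 + -1·28 = 618
  a_11 = 1·618 + 2·280 + 2·130 + -1·53 = 1385
  a_12 = 1·1385 + 2·618 + 2·280 + -1·130 = 3051

1,2,2,-1 ; 3051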